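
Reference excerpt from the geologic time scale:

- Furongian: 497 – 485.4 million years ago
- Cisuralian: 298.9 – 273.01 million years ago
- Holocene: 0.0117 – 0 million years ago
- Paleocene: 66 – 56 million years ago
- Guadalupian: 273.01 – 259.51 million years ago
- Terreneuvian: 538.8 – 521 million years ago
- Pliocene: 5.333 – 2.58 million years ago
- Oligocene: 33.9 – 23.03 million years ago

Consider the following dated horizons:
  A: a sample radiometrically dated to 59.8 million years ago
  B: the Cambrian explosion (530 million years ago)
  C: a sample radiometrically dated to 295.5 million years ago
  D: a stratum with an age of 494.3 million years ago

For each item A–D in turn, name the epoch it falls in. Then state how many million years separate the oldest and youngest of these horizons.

Match each age against the start–end ranges in the excerpt: A = 59.8 Ma → Paleocene (66–56); B = 530 Ma → Terreneuvian (538.8–521); C = 295.5 Ma → Cisuralian (298.9–273.01); D = 494.3 Ma → Furongian (497–485.4).
The largest age is 530 Ma and the smallest is 59.8 Ma; their difference is 470.2 Myr.

A — Paleocene; B — Terreneuvian; C — Cisuralian; D — Furongian; span 470.2 million years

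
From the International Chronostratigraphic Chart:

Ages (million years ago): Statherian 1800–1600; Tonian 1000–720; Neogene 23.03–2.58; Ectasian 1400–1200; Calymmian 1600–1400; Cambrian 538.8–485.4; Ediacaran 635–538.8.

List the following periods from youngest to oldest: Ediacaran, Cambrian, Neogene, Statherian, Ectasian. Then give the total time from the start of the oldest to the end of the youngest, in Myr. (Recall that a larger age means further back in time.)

From the excerpt: Ediacaran 635–538.8; Cambrian 538.8–485.4; Neogene 23.03–2.58; Statherian 1800–1600; Ectasian 1400–1200 (Ma).
Larger Ma is earlier, so the oldest is Statherian and the youngest is Neogene; youngest to oldest: Neogene, Cambrian, Ediacaran, Ectasian, Statherian.
Oldest start 1800 minus youngest end 2.58 gives 1797.42 Myr overall.

Neogene, Cambrian, Ediacaran, Ectasian, Statherian; total span 1797.42 Myr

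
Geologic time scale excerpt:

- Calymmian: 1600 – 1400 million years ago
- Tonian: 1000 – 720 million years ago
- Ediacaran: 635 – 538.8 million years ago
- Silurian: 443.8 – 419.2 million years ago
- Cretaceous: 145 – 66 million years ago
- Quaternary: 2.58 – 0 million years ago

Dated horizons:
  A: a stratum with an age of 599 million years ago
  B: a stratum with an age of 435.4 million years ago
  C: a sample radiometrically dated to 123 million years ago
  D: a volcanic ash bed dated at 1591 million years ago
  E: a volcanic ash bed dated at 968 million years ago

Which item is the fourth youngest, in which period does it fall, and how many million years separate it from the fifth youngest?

Smaller Ma means younger, so youngest first: C 123 < B 435.4 < A 599 < E 968 < D 1591.
Counting 4 along gives E (968 Ma); the excerpt puts that inside the Tonian, 1000–720 Ma.
Next in line is D (1591 Ma), and 1591 − 968 = 623 Myr.

E, in the Tonian; 623 million years to D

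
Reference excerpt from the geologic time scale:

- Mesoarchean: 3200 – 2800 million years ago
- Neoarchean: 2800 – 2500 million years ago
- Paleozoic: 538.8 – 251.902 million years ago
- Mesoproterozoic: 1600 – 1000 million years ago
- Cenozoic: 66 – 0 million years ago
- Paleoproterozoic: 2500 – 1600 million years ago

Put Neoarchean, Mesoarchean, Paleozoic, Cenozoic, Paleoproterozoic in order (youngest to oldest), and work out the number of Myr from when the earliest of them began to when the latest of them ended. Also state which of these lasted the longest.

Start ages (Ma): Mesoarchean 3200, Neoarchean 2800, Paleoproterozoic 2500, Paleozoic 538.8, Cenozoic 66.
Ordered youngest to oldest: Cenozoic, Paleozoic, Paleoproterozoic, Neoarchean, Mesoarchean.
Span = 3200 − 0 = 3200 Myr.
Durations: Cenozoic 66, Paleozoic 286.898, Mesoarchean 400, Neoarchean 300, Paleoproterozoic 900 → longest is Paleoproterozoic (900 Myr).

Cenozoic, Paleozoic, Paleoproterozoic, Neoarchean, Mesoarchean; total span 3200 Myr; longest is Paleoproterozoic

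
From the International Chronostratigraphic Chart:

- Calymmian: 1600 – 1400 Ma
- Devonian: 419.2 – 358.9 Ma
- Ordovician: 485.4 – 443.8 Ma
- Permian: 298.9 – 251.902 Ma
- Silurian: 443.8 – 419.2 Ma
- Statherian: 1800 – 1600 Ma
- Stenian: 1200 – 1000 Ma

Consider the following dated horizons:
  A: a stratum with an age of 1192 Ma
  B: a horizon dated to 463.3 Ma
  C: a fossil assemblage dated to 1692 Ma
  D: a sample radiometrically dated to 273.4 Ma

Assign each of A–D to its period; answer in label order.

A — Stenian; B — Ordovician; C — Statherian; D — Permian

Match each age against the start–end ranges in the excerpt: A = 1192 Ma → Stenian (1200–1000); B = 463.3 Ma → Ordovician (485.4–443.8); C = 1692 Ma → Statherian (1800–1600); D = 273.4 Ma → Permian (298.9–251.902).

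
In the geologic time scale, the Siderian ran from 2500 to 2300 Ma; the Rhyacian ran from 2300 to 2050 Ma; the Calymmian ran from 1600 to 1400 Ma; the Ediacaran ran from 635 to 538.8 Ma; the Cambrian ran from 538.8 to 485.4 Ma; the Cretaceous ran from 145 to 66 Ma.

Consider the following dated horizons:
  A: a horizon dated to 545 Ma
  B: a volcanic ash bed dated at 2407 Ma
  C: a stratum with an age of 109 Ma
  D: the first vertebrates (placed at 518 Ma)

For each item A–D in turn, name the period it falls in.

A — Ediacaran; B — Siderian; C — Cretaceous; D — Cambrian

A: 545 Ma lies in 635–538.8 Ma, so Ediacaran.
B: 2407 Ma lies in 2500–2300 Ma, so Siderian.
C: 109 Ma lies in 145–66 Ma, so Cretaceous.
D: 518 Ma lies in 538.8–485.4 Ma, so Cambrian.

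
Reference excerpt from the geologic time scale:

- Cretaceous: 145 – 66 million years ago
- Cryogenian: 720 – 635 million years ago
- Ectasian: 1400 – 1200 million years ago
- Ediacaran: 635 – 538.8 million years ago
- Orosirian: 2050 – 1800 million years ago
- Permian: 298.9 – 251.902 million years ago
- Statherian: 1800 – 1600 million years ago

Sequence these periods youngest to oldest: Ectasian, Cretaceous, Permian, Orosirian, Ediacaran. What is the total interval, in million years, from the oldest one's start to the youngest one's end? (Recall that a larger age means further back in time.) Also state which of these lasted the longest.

Start ages (Ma): Orosirian 2050, Ectasian 1400, Ediacaran 635, Permian 298.9, Cretaceous 145.
Ordered youngest to oldest: Cretaceous, Permian, Ediacaran, Ectasian, Orosirian.
Span = 2050 − 66 = 1984 Myr.
Durations: Ectasian 200, Permian 46.998, Ediacaran 96.2, Orosirian 250, Cretaceous 79 → longest is Orosirian (250 Myr).

Cretaceous → Permian → Ediacaran → Ectasian → Orosirian; total span 1984 Myr; longest is Orosirian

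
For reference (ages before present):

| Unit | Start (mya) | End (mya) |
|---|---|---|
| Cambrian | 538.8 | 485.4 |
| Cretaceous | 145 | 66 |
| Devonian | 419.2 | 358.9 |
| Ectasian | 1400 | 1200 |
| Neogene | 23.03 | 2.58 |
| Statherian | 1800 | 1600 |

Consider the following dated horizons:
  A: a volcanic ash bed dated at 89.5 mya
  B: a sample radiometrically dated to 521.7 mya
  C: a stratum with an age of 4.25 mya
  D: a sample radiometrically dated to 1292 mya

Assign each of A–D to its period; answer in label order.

A: 89.5 Ma lies in 145–66 Ma, so Cretaceous.
B: 521.7 Ma lies in 538.8–485.4 Ma, so Cambrian.
C: 4.25 Ma lies in 23.03–2.58 Ma, so Neogene.
D: 1292 Ma lies in 1400–1200 Ma, so Ectasian.

A — Cretaceous; B — Cambrian; C — Neogene; D — Ectasian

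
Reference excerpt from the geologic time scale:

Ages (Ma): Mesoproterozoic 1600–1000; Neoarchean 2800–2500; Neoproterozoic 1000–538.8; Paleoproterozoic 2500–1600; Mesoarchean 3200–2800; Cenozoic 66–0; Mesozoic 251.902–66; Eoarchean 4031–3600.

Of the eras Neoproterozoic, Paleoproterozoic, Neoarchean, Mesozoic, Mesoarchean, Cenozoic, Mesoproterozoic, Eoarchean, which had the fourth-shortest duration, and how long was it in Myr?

Durations: Neoproterozoic 461.2; Paleoproterozoic 900; Neoarchean 300; Mesozoic 185.902; Mesoarchean 400; Cenozoic 66; Mesoproterozoic 600; Eoarchean 431 Myr.
Sorted shortest-first: Cenozoic (66), Mesozoic (185.902), Neoarchean (300), Mesoarchean (400), Eoarchean (431), Neoproterozoic (461.2), Mesoproterozoic (600), Paleoproterozoic (900).
The fourth shortest is Mesoarchean at 400 Myr.

Mesoarchean, 400 million years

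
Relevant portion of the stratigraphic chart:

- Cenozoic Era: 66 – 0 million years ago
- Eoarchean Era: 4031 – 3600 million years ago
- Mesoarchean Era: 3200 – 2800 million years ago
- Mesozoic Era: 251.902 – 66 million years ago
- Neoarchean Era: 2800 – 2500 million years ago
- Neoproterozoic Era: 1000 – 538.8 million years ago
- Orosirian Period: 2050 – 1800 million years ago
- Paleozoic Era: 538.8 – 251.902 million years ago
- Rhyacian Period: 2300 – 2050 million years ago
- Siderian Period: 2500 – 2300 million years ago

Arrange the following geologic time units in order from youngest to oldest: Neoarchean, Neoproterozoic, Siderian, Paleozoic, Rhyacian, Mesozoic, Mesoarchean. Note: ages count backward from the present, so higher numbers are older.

Mesozoic, Paleozoic, Neoproterozoic, Rhyacian, Siderian, Neoarchean, Mesoarchean

Sorting by start age (ascending Ma, since larger Ma = older): Mesozoic start 251.902, Paleozoic start 538.8, Neoproterozoic start 1000, Rhyacian start 2300, Siderian start 2500, Neoarchean start 2800, Mesoarchean start 3200.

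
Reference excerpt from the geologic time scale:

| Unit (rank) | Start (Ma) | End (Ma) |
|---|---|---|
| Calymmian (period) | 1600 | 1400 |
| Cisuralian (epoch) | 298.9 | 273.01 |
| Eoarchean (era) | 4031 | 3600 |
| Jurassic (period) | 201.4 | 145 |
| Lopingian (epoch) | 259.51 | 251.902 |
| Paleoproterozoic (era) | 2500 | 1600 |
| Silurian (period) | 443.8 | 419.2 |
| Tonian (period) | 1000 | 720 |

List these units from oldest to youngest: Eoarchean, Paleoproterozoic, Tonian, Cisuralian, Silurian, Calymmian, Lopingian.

Eoarchean → Paleoproterozoic → Calymmian → Tonian → Silurian → Cisuralian → Lopingian

Read off each span (Ma): Eoarchean 4031–3600; Paleoproterozoic 2500–1600; Tonian 1000–720; Cisuralian 298.9–273.01; Silurian 443.8–419.2; Calymmian 1600–1400; Lopingian 259.51–251.902.
Larger Ma is older, so oldest→youngest is Eoarchean, Paleoproterozoic, Calymmian, Tonian, Silurian, Cisuralian, Lopingian.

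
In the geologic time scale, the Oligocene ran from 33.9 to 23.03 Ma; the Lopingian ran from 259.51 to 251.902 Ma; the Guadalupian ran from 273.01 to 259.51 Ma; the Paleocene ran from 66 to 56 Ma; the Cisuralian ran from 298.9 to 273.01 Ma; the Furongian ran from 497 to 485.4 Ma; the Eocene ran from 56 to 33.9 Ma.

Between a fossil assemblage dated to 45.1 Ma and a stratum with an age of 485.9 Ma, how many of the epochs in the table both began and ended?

The older date is 485.9 Ma and the younger is 45.1 Ma.
Epochs with start < 485.9 and end > 45.1 Ma: Cisuralian (298.9–273.01), Guadalupian (273.01–259.51), Lopingian (259.51–251.902), Paleocene (66–56).
That is 4 complete epochs.

4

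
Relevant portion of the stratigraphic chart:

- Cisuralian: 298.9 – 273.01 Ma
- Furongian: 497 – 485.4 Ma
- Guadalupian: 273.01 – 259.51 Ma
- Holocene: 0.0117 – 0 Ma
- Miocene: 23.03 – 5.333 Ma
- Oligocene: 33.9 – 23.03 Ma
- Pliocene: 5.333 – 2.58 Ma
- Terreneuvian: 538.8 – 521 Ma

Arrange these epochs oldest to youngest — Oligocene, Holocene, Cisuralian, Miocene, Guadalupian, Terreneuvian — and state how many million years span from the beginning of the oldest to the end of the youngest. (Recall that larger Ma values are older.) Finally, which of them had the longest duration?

Terreneuvian, Cisuralian, Guadalupian, Oligocene, Miocene, Holocene; total span 538.8 Myr; longest is Cisuralian

Start ages (Ma): Terreneuvian 538.8, Cisuralian 298.9, Guadalupian 273.01, Oligocene 33.9, Miocene 23.03, Holocene 0.0117.
Ordered oldest to youngest: Terreneuvian, Cisuralian, Guadalupian, Oligocene, Miocene, Holocene.
Span = 538.8 − 0 = 538.8 Myr.
Durations: Guadalupian 13.5, Oligocene 10.87, Holocene 0.0117, Miocene 17.697, Terreneuvian 17.8, Cisuralian 25.89 → longest is Cisuralian (25.89 Myr).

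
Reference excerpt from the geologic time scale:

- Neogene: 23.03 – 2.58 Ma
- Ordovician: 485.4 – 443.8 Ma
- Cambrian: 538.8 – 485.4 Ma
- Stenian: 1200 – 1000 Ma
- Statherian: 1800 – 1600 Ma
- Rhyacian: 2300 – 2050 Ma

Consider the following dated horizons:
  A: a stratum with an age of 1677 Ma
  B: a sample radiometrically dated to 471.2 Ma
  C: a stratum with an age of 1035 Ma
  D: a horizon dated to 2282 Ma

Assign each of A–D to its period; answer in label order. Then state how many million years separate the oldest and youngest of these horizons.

Match each age against the start–end ranges in the excerpt: A = 1677 Ma → Statherian (1800–1600); B = 471.2 Ma → Ordovician (485.4–443.8); C = 1035 Ma → Stenian (1200–1000); D = 2282 Ma → Rhyacian (2300–2050).
The largest age is 2282 Ma and the smallest is 471.2 Ma; their difference is 1810.8 Myr.

A — Statherian; B — Ordovician; C — Stenian; D — Rhyacian; span 1810.8 million years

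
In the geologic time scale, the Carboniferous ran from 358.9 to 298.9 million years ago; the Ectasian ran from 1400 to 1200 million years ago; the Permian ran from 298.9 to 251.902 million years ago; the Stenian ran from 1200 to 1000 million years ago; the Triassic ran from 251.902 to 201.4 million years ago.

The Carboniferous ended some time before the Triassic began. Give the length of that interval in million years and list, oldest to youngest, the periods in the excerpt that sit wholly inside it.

46.998 million years; Permian

End of Carboniferous = 298.9 Ma; start of Triassic = 251.902 Ma.
Gap = 298.9 − 251.902 = 46.998 Myr.
Periods wholly inside 298.9–251.902 Ma: Permian (298.9–251.902).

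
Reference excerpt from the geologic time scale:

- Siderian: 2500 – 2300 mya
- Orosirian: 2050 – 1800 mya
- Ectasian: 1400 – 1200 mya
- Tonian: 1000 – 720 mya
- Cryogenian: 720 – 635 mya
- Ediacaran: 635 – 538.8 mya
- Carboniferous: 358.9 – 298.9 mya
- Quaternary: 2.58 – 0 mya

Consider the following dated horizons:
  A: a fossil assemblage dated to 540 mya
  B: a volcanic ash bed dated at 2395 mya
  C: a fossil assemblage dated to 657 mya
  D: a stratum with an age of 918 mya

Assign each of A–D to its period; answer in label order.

Match each age against the start–end ranges in the excerpt: A = 540 Ma → Ediacaran (635–538.8); B = 2395 Ma → Siderian (2500–2300); C = 657 Ma → Cryogenian (720–635); D = 918 Ma → Tonian (1000–720).

A — Ediacaran; B — Siderian; C — Cryogenian; D — Tonian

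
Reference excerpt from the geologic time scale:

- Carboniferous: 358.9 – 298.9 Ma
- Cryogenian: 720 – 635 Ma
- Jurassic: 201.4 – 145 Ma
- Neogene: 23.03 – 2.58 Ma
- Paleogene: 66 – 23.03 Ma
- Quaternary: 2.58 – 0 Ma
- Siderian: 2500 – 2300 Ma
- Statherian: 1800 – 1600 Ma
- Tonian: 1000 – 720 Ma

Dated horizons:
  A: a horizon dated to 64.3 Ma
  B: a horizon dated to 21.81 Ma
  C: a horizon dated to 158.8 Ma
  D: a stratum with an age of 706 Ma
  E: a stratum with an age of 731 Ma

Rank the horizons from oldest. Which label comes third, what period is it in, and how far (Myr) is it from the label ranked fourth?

C, in the Jurassic; 94.5 million years to A

Larger Ma means older, so oldest first: E 731 > D 706 > C 158.8 > A 64.3 > B 21.81.
Counting 3 along gives C (158.8 Ma); the excerpt puts that inside the Jurassic, 201.4–145 Ma.
Next in line is A (64.3 Ma), and 158.8 − 64.3 = 94.5 Myr.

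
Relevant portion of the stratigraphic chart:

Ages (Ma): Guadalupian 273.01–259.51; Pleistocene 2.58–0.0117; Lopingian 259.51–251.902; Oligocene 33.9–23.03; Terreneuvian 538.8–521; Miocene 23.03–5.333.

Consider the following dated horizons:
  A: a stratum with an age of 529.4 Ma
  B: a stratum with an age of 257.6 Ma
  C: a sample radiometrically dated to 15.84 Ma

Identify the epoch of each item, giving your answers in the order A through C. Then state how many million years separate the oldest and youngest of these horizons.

A — Terreneuvian; B — Lopingian; C — Miocene; span 513.56 million years

Match each age against the start–end ranges in the excerpt: A = 529.4 Ma → Terreneuvian (538.8–521); B = 257.6 Ma → Lopingian (259.51–251.902); C = 15.84 Ma → Miocene (23.03–5.333).
The largest age is 529.4 Ma and the smallest is 15.84 Ma; their difference is 513.56 Myr.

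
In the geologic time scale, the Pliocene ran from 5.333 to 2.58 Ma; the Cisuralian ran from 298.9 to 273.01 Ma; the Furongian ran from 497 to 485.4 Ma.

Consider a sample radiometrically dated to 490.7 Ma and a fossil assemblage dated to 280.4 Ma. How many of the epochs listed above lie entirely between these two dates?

Checking each listed span, none has both start < 490.7 Ma and end > 280.4 Ma — every epoch straddles one of the two dates or lies outside them — so the count is 0.

0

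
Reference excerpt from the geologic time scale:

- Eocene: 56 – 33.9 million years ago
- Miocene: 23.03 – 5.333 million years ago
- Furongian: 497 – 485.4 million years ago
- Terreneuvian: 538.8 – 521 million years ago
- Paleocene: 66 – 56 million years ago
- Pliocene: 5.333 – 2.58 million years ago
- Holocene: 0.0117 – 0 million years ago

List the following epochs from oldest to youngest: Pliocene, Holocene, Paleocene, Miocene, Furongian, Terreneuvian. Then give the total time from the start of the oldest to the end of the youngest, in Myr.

From the excerpt: Pliocene 5.333–2.58; Holocene 0.0117–0; Paleocene 66–56; Miocene 23.03–5.333; Furongian 497–485.4; Terreneuvian 538.8–521 (Ma).
Larger Ma is earlier, so the oldest is Terreneuvian and the youngest is Holocene; oldest to youngest: Terreneuvian, Furongian, Paleocene, Miocene, Pliocene, Holocene.
Oldest start 538.8 minus youngest end 0 gives 538.8 Myr overall.

Terreneuvian, Furongian, Paleocene, Miocene, Pliocene, Holocene; total span 538.8 Myr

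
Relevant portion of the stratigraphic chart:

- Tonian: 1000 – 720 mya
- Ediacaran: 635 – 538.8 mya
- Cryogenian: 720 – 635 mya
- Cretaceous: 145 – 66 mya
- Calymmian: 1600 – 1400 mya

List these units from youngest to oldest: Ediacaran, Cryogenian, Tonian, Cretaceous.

Read off each span (Ma): Ediacaran 635–538.8; Cryogenian 720–635; Tonian 1000–720; Cretaceous 145–66.
Larger Ma is older, so oldest→youngest is Tonian, Cryogenian, Ediacaran, Cretaceous; reverse it for youngest→oldest.

Cretaceous, then Ediacaran, then Cryogenian, then Tonian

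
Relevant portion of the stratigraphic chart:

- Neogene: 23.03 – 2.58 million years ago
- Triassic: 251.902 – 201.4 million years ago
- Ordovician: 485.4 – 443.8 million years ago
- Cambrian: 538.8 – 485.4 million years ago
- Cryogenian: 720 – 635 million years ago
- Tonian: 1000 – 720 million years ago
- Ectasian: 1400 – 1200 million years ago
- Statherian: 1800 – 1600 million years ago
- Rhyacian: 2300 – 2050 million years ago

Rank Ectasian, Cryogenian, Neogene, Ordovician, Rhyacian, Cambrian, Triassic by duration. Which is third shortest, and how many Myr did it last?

Triassic, 50.502 million years

Durations: Ectasian 200; Cryogenian 85; Neogene 20.45; Ordovician 41.6; Rhyacian 250; Cambrian 53.4; Triassic 50.502 Myr.
Sorted shortest-first: Neogene (20.45), Ordovician (41.6), Triassic (50.502), Cambrian (53.4), Cryogenian (85), Ectasian (200), Rhyacian (250).
The third shortest is Triassic at 50.502 Myr.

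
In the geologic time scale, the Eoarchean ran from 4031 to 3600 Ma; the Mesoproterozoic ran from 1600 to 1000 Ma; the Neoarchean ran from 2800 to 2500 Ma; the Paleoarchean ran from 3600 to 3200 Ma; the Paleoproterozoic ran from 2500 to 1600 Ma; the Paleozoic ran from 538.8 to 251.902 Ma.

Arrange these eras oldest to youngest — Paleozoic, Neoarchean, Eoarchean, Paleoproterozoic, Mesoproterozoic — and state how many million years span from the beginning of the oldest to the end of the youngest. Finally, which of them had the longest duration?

Eoarchean → Neoarchean → Paleoproterozoic → Mesoproterozoic → Paleozoic; total span 3779.098 Myr; longest is Paleoproterozoic

From the excerpt: Paleozoic 538.8–251.902; Neoarchean 2800–2500; Eoarchean 4031–3600; Paleoproterozoic 2500–1600; Mesoproterozoic 1600–1000 (Ma).
Larger Ma is earlier, so the oldest is Eoarchean and the youngest is Paleozoic; oldest to youngest: Eoarchean, Neoarchean, Paleoproterozoic, Mesoproterozoic, Paleozoic.
Oldest start 4031 minus youngest end 251.902 gives 3779.098 Myr overall.
Individual lengths (start − end): Mesoproterozoic 600; Paleozoic 286.898; Paleoproterozoic 900; Eoarchean 431; Neoarchean 300. The largest is Paleoproterozoic at 900 Myr.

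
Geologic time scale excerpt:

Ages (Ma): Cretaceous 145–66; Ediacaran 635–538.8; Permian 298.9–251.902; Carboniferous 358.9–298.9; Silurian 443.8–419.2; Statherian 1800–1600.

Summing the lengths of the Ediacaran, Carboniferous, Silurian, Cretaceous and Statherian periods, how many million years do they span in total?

Each duration: Ediacaran = 96.2; Carboniferous = 60; Silurian = 24.6; Cretaceous = 79; Statherian = 200.
Sum: 96.2 + 60 + 24.6 + 79 + 200 = 459.8 Myr.

459.8 million years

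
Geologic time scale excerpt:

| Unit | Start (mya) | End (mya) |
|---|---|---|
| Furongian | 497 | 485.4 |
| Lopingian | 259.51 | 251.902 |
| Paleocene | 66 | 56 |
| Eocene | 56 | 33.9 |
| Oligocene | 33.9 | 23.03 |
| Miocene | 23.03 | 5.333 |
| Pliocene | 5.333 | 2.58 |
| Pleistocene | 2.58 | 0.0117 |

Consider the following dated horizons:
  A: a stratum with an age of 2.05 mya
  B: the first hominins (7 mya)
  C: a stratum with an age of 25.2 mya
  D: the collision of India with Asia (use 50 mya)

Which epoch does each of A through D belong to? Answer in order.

Match each age against the start–end ranges in the excerpt: A = 2.05 Ma → Pleistocene (2.58–0.0117); B = 7 Ma → Miocene (23.03–5.333); C = 25.2 Ma → Oligocene (33.9–23.03); D = 50 Ma → Eocene (56–33.9).

A — Pleistocene; B — Miocene; C — Oligocene; D — Eocene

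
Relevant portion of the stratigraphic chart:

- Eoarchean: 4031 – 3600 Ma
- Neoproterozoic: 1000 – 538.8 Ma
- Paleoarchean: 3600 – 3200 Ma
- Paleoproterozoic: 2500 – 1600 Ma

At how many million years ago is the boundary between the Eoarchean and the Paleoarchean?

3600 Ma

The Eoarchean ends and the Paleoarchean begins at 3600 Ma.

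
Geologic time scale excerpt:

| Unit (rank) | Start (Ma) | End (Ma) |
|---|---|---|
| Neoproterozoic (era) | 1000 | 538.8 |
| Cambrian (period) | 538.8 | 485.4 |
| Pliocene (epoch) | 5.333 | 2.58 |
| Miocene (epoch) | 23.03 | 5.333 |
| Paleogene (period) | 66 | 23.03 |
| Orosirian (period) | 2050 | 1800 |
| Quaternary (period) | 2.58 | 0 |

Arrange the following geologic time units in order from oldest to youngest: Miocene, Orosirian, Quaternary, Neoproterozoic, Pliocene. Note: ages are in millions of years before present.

Sorting by start age (descending Ma, since larger Ma = older): Orosirian start 2050, Neoproterozoic start 1000, Miocene start 23.03, Pliocene start 5.333, Quaternary start 2.58.

Orosirian, Neoproterozoic, Miocene, Pliocene, Quaternary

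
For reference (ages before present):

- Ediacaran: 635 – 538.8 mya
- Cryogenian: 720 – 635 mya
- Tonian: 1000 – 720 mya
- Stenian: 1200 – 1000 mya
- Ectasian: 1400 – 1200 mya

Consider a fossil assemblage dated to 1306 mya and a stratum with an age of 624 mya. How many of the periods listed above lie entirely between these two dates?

1306 Ma sits inside the Ectasian (1400–1200) and 624 Ma inside the Ediacaran (635–538.8); neither of those is wholly between the two dates.
The listed periods lying completely between them are Stenian, Tonian, Cryogenian — 3 in all.

3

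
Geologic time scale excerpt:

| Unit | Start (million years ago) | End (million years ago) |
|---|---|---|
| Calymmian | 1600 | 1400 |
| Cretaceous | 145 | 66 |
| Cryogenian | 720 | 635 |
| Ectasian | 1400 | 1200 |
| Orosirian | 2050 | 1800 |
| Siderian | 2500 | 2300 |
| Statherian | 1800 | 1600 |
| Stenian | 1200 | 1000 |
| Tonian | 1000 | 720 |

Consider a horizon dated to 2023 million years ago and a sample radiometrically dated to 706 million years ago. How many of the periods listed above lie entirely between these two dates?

2023 Ma sits inside the Orosirian (2050–1800) and 706 Ma inside the Cryogenian (720–635); neither of those is wholly between the two dates.
The listed periods lying completely between them are Statherian, Calymmian, Ectasian, Stenian, Tonian — 5 in all.

5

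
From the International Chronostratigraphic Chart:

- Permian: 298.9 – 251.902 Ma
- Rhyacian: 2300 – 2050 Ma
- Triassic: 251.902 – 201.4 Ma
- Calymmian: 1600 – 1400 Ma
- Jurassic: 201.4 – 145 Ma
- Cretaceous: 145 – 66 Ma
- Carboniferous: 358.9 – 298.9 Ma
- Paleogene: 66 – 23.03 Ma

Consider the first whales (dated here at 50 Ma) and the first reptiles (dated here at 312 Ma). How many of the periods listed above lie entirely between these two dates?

The older date is 312 Ma and the younger is 50 Ma.
Periods with start < 312 and end > 50 Ma: Permian (298.9–251.902), Triassic (251.902–201.4), Jurassic (201.4–145), Cretaceous (145–66).
That is 4 complete periods.

4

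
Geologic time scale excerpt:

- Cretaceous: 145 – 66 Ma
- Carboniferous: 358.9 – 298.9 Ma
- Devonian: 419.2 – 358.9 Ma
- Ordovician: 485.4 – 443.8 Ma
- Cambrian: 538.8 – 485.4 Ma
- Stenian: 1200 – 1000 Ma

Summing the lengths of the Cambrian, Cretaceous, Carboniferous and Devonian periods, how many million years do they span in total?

252.7 million years

Each duration: Cambrian = 53.4; Cretaceous = 79; Carboniferous = 60; Devonian = 60.3.
Sum: 53.4 + 79 + 60 + 60.3 = 252.7 Myr.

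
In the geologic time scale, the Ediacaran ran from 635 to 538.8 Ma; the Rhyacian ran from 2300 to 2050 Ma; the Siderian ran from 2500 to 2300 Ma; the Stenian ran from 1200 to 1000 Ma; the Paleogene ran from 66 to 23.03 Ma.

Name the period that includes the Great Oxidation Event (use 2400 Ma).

Siderian

2400 Ma lies between 2500 and 2300 Ma, so it falls in the Siderian.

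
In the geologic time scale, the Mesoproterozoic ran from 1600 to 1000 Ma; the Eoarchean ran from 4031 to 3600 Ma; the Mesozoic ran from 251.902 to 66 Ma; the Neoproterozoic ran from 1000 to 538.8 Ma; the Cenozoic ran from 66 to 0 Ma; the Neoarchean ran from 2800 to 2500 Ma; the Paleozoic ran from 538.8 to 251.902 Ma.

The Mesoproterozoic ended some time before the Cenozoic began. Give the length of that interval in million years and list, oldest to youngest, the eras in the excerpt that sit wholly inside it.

End of Mesoproterozoic = 1000 Ma; start of Cenozoic = 66 Ma.
Gap = 1000 − 66 = 934 Myr.
Eras wholly inside 1000–66 Ma: Neoproterozoic (1000–538.8), Paleozoic (538.8–251.902), Mesozoic (251.902–66).

934 million years; Neoproterozoic, Paleozoic, Mesozoic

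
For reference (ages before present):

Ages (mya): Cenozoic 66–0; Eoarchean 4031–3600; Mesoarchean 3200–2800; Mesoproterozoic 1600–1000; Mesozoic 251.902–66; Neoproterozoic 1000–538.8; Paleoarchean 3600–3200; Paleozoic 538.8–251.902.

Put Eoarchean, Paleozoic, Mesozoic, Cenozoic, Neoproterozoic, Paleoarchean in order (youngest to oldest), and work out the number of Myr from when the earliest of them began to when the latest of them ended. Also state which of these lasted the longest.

Start ages (Ma): Eoarchean 4031, Paleoarchean 3600, Neoproterozoic 1000, Paleozoic 538.8, Mesozoic 251.902, Cenozoic 66.
Ordered youngest to oldest: Cenozoic, Mesozoic, Paleozoic, Neoproterozoic, Paleoarchean, Eoarchean.
Span = 4031 − 0 = 4031 Myr.
Durations: Paleoarchean 400, Mesozoic 185.902, Eoarchean 431, Paleozoic 286.898, Cenozoic 66, Neoproterozoic 461.2 → longest is Neoproterozoic (461.2 Myr).

Cenozoic → Mesozoic → Paleozoic → Neoproterozoic → Paleoarchean → Eoarchean; total span 4031 Myr; longest is Neoproterozoic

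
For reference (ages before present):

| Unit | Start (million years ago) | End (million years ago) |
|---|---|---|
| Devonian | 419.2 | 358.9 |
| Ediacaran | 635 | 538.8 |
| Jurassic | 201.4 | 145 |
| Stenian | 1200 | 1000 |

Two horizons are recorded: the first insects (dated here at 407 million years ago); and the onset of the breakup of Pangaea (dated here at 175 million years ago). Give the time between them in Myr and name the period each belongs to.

Elapsed time: 407 − 175 = 232 Myr.
407 Ma lies within 419.2–358.9 Ma: Devonian.
175 Ma lies within 201.4–145 Ma: Jurassic.

232 million years apart; the first in the Devonian, the second in the Jurassic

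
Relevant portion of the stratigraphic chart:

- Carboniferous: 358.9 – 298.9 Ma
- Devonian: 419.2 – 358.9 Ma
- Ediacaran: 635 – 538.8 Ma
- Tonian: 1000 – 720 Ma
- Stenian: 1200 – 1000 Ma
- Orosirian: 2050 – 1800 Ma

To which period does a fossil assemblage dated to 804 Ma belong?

804 Ma lies between 1000 and 720 Ma, so it falls in the Tonian.

Tonian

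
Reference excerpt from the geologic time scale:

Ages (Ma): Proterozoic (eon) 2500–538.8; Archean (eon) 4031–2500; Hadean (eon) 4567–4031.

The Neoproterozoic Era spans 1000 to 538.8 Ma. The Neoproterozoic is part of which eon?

The Neoproterozoic (1000–538.8 Ma) lies entirely within 2500–538.8 Ma, the Proterozoic Eon.

Proterozoic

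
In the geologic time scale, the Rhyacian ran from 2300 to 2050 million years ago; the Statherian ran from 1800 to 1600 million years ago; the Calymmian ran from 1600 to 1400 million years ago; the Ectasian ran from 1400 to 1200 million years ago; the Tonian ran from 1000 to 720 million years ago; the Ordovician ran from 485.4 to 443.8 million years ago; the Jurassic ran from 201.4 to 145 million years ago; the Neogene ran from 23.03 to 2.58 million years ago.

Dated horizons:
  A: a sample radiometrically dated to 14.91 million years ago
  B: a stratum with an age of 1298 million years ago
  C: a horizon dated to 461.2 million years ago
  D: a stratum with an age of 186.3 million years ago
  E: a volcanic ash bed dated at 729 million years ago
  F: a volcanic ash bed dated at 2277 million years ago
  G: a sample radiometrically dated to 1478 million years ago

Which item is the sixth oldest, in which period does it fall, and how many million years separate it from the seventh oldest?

D, in the Jurassic; 171.39 million years to A

Sorted oldest-first by Ma: F (2277), G (1478), B (1298), E (729), C (461.2), D (186.3), A (14.91).
The sixth oldest is D at 186.3 Ma, which lies in 201.4–145 Ma: the Jurassic.
The seventh oldest is A at 14.91 Ma; separation = |186.3 − 14.91| = 171.39 Myr.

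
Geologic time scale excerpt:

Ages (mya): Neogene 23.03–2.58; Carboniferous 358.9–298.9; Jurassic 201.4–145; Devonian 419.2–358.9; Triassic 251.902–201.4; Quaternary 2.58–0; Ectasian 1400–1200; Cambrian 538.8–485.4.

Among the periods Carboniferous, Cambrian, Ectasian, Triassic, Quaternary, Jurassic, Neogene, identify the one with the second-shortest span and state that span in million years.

Neogene, 20.45 million years

Start − end for each: Carboniferous 358.9 − 298.9 = 60; Cambrian 538.8 − 485.4 = 53.4; Ectasian 1400 − 1200 = 200; Triassic 251.902 − 201.4 = 50.502; Quaternary 2.58 − 0 = 2.58; Jurassic 201.4 − 145 = 56.4; Neogene 23.03 − 2.58 = 20.45.
Ranking these from shortest: Quaternary < Neogene < Triassic < Cambrian < Jurassic < Carboniferous < Ectasian.
Position 2 in that ranking is Neogene, which lasted 20.45 Myr.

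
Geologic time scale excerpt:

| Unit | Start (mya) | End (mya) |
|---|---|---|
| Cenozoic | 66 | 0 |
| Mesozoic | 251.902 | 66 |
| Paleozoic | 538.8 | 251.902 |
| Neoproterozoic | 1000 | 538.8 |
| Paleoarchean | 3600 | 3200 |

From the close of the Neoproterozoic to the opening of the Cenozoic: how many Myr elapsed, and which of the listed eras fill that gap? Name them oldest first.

The Neoproterozoic closes at 538.8 Ma and the Cenozoic opens at 66 Ma, so the interval is 538.8 − 66 = 472.8 Myr.
An era fits inside if it starts at or after 538.8 Ma and ends at or before 66 Ma; oldest first that gives Paleozoic, Mesozoic.

472.8 million years; Paleozoic, Mesozoic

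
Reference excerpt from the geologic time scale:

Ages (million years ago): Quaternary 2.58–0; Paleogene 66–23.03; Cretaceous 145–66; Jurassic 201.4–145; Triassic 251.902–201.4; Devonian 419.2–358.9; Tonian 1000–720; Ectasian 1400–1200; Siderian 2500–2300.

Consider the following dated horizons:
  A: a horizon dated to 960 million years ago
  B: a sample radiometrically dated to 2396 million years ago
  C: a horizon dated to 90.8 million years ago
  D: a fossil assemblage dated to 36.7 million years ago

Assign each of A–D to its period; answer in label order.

Match each age against the start–end ranges in the excerpt: A = 960 Ma → Tonian (1000–720); B = 2396 Ma → Siderian (2500–2300); C = 90.8 Ma → Cretaceous (145–66); D = 36.7 Ma → Paleogene (66–23.03).

A — Tonian; B — Siderian; C — Cretaceous; D — Paleogene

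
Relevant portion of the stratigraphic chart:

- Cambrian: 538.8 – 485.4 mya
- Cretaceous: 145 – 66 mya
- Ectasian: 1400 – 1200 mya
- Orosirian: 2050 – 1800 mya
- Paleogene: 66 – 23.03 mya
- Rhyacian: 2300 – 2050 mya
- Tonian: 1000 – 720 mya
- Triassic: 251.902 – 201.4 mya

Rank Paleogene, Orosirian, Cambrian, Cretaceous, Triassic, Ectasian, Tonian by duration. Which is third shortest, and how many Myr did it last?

Start − end for each: Paleogene 66 − 23.03 = 42.97; Orosirian 2050 − 1800 = 250; Cambrian 538.8 − 485.4 = 53.4; Cretaceous 145 − 66 = 79; Triassic 251.902 − 201.4 = 50.502; Ectasian 1400 − 1200 = 200; Tonian 1000 − 720 = 280.
Ranking these from shortest: Paleogene < Triassic < Cambrian < Cretaceous < Ectasian < Orosirian < Tonian.
Position 3 in that ranking is Cambrian, which lasted 53.4 Myr.

Cambrian, 53.4 million years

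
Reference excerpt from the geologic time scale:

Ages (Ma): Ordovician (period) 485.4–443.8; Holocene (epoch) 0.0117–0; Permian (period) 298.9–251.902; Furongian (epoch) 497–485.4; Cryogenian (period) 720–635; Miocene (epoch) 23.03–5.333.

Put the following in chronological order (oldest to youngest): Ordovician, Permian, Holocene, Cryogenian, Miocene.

Cryogenian → Ordovician → Permian → Miocene → Holocene

The oldest of these is Cryogenian (starts 720 Ma) and the youngest is Holocene (ends 0 Ma).
In between, by decreasing start age: Ordovician (485.4), Permian (298.9), Miocene (23.03).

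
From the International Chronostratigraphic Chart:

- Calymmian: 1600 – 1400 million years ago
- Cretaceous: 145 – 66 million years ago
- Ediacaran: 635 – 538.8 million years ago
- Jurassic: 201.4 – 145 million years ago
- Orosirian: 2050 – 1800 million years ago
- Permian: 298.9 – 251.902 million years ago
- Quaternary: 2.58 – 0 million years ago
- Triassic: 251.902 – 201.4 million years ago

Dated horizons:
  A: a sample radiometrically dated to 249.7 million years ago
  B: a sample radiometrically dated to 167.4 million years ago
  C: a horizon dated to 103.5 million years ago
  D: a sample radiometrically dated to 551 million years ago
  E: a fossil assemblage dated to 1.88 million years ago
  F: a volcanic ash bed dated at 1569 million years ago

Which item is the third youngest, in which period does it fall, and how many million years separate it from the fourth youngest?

B, in the Jurassic; 82.3 million years to A

Smaller Ma means younger, so youngest first: E 1.88 < C 103.5 < B 167.4 < A 249.7 < D 551 < F 1569.
Counting 3 along gives B (167.4 Ma); the excerpt puts that inside the Jurassic, 201.4–145 Ma.
Next in line is A (249.7 Ma), and 249.7 − 167.4 = 82.3 Myr.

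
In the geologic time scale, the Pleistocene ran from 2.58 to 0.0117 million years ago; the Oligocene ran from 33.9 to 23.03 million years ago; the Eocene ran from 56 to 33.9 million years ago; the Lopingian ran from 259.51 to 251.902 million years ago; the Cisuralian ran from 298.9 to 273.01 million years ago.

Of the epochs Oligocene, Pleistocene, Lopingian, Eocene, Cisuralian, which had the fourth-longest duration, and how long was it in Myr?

Lopingian, 7.608 million years

Start − end for each: Oligocene 33.9 − 23.03 = 10.87; Pleistocene 2.58 − 0.0117 = 2.5683; Lopingian 259.51 − 251.902 = 7.608; Eocene 56 − 33.9 = 22.1; Cisuralian 298.9 − 273.01 = 25.89.
Ranking these from longest: Cisuralian > Eocene > Oligocene > Lopingian > Pleistocene.
Position 4 in that ranking is Lopingian, which lasted 7.608 Myr.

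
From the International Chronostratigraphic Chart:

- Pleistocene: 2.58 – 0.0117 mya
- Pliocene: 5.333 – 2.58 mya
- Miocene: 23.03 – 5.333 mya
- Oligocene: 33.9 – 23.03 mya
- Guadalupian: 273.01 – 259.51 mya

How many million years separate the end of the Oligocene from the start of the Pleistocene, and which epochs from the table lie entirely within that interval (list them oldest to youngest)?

The Oligocene closes at 23.03 Ma and the Pleistocene opens at 2.58 Ma, so the interval is 23.03 − 2.58 = 20.45 Myr.
An epoch fits inside if it starts at or after 23.03 Ma and ends at or before 2.58 Ma; oldest first that gives Miocene, Pliocene.

20.45 million years; Miocene, Pliocene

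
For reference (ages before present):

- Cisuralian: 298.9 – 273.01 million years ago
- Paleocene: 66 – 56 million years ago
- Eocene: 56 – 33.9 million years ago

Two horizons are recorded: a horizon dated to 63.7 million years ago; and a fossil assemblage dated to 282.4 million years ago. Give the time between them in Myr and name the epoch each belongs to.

218.7 million years apart; the first in the Paleocene, the second in the Cisuralian

Elapsed time: 282.4 − 63.7 = 218.7 Myr.
63.7 Ma lies within 66–56 Ma: Paleocene.
282.4 Ma lies within 298.9–273.01 Ma: Cisuralian.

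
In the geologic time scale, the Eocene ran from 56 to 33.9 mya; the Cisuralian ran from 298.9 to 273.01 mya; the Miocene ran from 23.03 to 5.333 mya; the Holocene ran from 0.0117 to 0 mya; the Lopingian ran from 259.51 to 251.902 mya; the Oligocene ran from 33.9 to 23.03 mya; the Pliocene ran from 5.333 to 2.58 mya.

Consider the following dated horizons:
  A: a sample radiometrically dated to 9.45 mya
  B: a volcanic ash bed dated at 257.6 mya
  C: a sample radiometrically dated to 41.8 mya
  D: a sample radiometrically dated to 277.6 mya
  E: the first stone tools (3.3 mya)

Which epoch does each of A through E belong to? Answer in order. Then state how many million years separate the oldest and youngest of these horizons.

Match each age against the start–end ranges in the excerpt: A = 9.45 Ma → Miocene (23.03–5.333); B = 257.6 Ma → Lopingian (259.51–251.902); C = 41.8 Ma → Eocene (56–33.9); D = 277.6 Ma → Cisuralian (298.9–273.01); E = 3.3 Ma → Pliocene (5.333–2.58).
The largest age is 277.6 Ma and the smallest is 3.3 Ma; their difference is 274.3 Myr.

A — Miocene; B — Lopingian; C — Eocene; D — Cisuralian; E — Pliocene; span 274.3 million years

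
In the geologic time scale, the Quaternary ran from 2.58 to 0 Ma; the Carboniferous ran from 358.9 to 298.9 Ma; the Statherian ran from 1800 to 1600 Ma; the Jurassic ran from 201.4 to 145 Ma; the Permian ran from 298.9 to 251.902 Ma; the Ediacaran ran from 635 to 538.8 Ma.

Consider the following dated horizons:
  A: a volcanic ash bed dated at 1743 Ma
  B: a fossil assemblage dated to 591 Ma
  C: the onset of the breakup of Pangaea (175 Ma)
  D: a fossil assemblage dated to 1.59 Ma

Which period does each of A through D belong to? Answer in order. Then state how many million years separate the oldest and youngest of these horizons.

Match each age against the start–end ranges in the excerpt: A = 1743 Ma → Statherian (1800–1600); B = 591 Ma → Ediacaran (635–538.8); C = 175 Ma → Jurassic (201.4–145); D = 1.59 Ma → Quaternary (2.58–0).
The largest age is 1743 Ma and the smallest is 1.59 Ma; their difference is 1741.41 Myr.

A — Statherian; B — Ediacaran; C — Jurassic; D — Quaternary; span 1741.41 million years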